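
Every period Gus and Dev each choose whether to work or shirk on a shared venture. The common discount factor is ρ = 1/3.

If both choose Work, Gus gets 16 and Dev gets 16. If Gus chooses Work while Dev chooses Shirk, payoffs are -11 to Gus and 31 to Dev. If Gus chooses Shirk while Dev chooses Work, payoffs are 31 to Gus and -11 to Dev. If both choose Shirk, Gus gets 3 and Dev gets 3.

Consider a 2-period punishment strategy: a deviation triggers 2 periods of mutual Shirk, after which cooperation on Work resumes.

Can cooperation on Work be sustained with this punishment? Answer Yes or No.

No

IC: ρ+…+ρ^2 ≥ (31−16)/(16−3) = 15/13.
At ρ = 1/3: partial sum = 0.4444 < 1.1538. Cooperation not sustainable.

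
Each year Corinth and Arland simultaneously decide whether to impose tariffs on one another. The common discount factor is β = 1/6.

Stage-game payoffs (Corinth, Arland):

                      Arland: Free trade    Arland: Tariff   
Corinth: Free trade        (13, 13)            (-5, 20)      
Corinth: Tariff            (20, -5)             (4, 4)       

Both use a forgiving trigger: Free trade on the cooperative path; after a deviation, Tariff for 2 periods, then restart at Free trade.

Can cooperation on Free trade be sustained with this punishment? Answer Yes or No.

No

Comparing payoff streams over the 3 periods until play realigns: cooperate → 13(1+β+…+β^2); deviate → 20 + 4(β+…+β^2).
Cooperation is sustained iff (13−4)(β+…+β^2) ≥ 20−13.
β+…+β^2 = 1/6·(1−(1/6)^2)/(1−1/6) = 0.1944, and (20−13)/(13−4) = 0.7778.
0.1944 < 0.7778, so cooperation is not sustainable.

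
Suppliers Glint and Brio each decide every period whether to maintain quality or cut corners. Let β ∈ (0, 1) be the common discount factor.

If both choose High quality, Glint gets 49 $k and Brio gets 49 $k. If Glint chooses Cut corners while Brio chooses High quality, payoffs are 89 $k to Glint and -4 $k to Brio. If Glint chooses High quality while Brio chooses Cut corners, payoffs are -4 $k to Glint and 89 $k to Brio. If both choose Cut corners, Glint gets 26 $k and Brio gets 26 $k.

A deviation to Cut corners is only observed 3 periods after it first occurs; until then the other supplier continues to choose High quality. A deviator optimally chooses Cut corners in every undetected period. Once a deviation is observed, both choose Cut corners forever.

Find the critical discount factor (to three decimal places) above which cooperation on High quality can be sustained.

0.859

The best deviation is to choose Cut corners for all 3 undetected periods, earning 89 each, then 26 forever once detected.
Deviation value: 89(1−β^3)/(1−β) + 26β^3/(1−β); cooperation value: 49/(1−β).
IC: 49 ≥ 89(1−β^3) + 26β^3 = 89 − 63β^3.
So β^3 ≥ 40/63, giving β ≥ (40/63)^(1/3) ≈ 0.859.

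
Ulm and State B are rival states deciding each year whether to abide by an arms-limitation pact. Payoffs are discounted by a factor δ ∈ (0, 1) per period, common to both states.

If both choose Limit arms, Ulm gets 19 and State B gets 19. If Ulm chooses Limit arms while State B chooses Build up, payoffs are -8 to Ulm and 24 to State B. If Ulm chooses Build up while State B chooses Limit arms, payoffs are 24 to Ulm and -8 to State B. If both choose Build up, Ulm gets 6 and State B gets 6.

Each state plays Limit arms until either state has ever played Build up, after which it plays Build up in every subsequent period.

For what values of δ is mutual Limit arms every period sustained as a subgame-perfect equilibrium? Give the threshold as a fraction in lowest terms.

Cooperation forever yields 19 each period: 19/(1−δ).
Deviating yields 24 once, then 6 forever: 24 + 6δ/(1−δ).
No profitable deviation requires 19/(1−δ) ≥ 24 + 6δ/(1−δ).
Multiplying by (1−δ): 19 ≥ 24(1−δ) + 6δ = 24 − 18δ.
So 18δ ≥ 5, i.e. δ ≥ 5/18.

5/18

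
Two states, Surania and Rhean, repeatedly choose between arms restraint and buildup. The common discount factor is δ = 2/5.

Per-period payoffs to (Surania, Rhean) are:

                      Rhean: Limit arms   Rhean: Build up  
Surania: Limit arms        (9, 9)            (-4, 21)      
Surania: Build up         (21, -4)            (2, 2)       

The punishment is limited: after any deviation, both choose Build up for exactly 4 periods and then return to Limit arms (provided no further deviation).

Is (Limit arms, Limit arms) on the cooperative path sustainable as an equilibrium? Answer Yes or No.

No

A one-shot deviation gives 21 now, then 2 for 4 periods, then back to 9.
Gain from deviating: (21−9) today; loss: (9−2) in each of the next 4 periods.
No-deviation condition: (9−2)(δ+…+δ^4) ≥ 21−9, i.e. δ+…+δ^4 ≥ 12/7.
At δ = 2/5: δ+…+δ^4 = 0.6496 < 1.7143.
So cooperation is not sustainable.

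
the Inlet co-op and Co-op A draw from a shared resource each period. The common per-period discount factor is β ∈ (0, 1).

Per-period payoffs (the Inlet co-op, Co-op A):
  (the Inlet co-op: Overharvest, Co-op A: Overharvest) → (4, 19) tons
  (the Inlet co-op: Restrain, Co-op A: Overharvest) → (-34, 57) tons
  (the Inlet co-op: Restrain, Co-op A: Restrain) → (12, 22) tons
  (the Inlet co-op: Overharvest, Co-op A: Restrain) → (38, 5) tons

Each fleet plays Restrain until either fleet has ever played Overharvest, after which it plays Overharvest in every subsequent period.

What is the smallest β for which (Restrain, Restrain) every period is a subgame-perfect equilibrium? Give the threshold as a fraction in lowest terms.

the Inlet co-op's threshold: (38−12)/(38−4) = 13/17.
Co-op A's threshold: (57−22)/(57−19) = 35/38.
13/17 < 35/38, so Co-op A binds and β* = 35/38.

35/38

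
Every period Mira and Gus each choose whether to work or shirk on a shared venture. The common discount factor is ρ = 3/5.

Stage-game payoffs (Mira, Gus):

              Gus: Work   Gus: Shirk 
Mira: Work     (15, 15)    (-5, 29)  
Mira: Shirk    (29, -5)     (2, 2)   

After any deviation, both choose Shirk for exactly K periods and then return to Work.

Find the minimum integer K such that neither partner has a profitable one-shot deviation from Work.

3

IC: ρ(1−ρ^K)/(1−ρ) ≥ (29−15)/(15−2) = 14/13.
With ρ = 3/5: need 1 − ρ^K ≥ 14/13·(1−3/5)/(3/5), i.e. ρ^K ≤ 0.2821.
Since (3/5)^2 = 0.3600 and (3/5)^3 = 0.2160, the smallest such K is 3.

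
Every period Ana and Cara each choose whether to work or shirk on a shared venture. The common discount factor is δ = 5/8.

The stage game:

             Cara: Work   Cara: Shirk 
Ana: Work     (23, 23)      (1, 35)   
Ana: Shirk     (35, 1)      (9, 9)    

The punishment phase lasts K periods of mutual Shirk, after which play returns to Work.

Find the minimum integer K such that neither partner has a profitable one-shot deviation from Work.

2

Need Σ_{k=1}^{K} δ^k ≥ (35−23)/(23−9) = 0.8571 at δ = 5/8.
At K = 1 the sum is 0.6250 < 0.8571; at K = 2 it is 1.0156 ≥ 0.8571.
So the minimum punishment length is K = 2.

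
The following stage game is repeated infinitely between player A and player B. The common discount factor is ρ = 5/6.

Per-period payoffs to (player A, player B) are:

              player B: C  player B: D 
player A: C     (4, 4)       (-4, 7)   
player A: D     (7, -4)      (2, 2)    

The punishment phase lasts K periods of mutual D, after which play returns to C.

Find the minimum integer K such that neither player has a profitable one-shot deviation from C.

Need Σ_{k=1}^{K} ρ^k ≥ (7−4)/(4−2) = 1.5000 at ρ = 5/6.
At K = 1 the sum is 0.8333 < 1.5000; at K = 2 it is 1.5278 ≥ 1.5000.
So the minimum punishment length is K = 2.

2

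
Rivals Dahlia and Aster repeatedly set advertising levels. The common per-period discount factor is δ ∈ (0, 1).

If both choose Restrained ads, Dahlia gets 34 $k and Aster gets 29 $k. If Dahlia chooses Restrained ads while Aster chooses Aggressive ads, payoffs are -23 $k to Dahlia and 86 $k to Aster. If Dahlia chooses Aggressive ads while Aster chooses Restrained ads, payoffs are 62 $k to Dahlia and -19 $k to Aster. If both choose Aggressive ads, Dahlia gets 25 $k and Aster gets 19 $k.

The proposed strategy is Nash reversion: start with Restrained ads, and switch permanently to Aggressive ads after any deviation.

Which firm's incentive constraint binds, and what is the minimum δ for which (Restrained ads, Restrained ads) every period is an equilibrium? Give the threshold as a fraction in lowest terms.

For Dahlia: deviation gain 62−34 = 28, per-period punishment loss 34−25 = 9. IC gives δ ≥ 28/37.
For Aster: gain 57, loss 10 per period, so δ ≥ 57/67.
The tighter constraint is Aster's, so cooperation needs δ ≥ 57/67.

Aster; δ ≥ 57/67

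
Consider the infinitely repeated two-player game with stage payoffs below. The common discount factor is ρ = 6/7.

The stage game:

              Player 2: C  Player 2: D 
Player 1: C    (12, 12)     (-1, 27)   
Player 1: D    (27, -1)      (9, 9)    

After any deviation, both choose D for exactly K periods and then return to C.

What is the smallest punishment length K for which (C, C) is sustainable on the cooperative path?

12

IC: ρ(1−ρ^K)/(1−ρ) ≥ (27−12)/(12−9) = 5.
With ρ = 6/7: need 1 − ρ^K ≥ 5·(1−6/7)/(6/7), i.e. ρ^K ≤ 0.1667.
Since (6/7)^11 = 0.1835 and (6/7)^12 = 0.1573, the smallest such K is 12.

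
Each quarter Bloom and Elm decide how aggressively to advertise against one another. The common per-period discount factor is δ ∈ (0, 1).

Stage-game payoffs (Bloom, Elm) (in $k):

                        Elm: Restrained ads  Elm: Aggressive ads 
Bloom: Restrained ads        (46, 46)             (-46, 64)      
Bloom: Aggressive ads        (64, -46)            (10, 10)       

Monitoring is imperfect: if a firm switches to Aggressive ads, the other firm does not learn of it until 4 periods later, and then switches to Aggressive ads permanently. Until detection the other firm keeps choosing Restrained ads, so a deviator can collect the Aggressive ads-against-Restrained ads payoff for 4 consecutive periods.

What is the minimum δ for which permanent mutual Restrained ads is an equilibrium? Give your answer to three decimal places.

The best deviation is to choose Aggressive ads for all 4 undetected periods, earning 64 each, then 10 forever once detected.
Deviation value: 64(1−δ^4)/(1−δ) + 10δ^4/(1−δ); cooperation value: 46/(1−δ).
IC: 46 ≥ 64(1−δ^4) + 10δ^4 = 64 − 54δ^4.
So δ^4 ≥ 18/54 = 1/3, giving δ ≥ (1/3)^(1/4) ≈ 0.760.

0.760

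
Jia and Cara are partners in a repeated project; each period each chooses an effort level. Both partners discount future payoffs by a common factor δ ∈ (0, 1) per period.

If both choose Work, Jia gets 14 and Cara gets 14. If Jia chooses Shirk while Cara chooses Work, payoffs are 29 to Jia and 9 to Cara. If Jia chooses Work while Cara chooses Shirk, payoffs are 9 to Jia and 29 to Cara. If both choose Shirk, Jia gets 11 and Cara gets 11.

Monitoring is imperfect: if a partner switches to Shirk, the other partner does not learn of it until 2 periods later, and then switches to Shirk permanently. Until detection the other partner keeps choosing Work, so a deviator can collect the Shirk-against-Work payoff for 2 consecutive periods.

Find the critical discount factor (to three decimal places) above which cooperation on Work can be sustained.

0.913

Deviating for the 2 undetected periods gains 29−14 = 15 per period over cooperation, then loses 14−11 = 3 per period forever once punishment starts.
Gain: 15(1 + δ + … + δ^1); loss: 3·δ^2/(1−δ).
No profitable deviation ⇔ 15(1−δ^2) ≤ 3·δ^2, i.e. δ^2 ≥ 15/(15+3) = 5/6.
Hence δ ≥ (5/6)^(1/2) ≈ 0.913.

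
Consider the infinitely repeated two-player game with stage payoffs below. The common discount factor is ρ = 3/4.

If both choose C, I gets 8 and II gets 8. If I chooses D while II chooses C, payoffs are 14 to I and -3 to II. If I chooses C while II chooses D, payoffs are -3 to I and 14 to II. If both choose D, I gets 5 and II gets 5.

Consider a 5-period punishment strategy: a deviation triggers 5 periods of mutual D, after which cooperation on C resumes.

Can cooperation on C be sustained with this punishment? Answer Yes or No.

IC: ρ+…+ρ^5 ≥ (14−8)/(8−5) = 2.
At ρ = 3/4: partial sum = 2.2881 ≥ 2.0000. Cooperation sustainable.

Yes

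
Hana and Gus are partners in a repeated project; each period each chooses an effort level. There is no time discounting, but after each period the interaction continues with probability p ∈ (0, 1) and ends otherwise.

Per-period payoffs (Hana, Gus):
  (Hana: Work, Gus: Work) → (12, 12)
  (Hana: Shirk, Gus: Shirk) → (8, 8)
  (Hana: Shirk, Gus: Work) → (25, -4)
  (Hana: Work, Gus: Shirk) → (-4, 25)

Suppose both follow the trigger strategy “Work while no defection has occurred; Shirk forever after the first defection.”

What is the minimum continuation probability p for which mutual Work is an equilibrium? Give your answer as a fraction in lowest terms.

With no time discounting, the continuation probability p plays the role of the discount factor.
Grim-trigger IC: 12/(1−p) ≥ 25 + 8p/(1−p) ⇒ p ≥ (25−12)/(25−8) = 13/17.

13/17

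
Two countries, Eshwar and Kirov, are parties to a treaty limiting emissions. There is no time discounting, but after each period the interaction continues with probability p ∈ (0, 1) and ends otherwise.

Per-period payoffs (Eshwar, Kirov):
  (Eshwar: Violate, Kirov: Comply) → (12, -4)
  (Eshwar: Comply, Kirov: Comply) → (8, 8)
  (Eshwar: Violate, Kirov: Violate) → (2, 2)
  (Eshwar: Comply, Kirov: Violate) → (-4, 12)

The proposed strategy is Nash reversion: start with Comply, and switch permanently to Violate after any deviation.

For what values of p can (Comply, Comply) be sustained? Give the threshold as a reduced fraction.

With no time discounting, the continuation probability p plays the role of the discount factor.
Grim-trigger IC: 8/(1−p) ≥ 12 + 2p/(1−p) ⇒ p ≥ (12−8)/(12−2) = 2/5.

2/5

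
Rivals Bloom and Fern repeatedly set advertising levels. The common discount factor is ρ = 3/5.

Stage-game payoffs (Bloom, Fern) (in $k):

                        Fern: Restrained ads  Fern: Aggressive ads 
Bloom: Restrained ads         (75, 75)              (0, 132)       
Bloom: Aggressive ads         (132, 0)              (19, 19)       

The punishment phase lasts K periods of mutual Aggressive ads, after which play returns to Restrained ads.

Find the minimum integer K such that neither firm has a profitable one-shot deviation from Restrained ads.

3

Need Σ_{k=1}^{K} ρ^k ≥ (132−75)/(75−19) = 1.0179 at ρ = 3/5.
At K = 2 the sum is 0.9600 < 1.0179; at K = 3 it is 1.1760 ≥ 1.0179.
So the minimum punishment length is K = 3.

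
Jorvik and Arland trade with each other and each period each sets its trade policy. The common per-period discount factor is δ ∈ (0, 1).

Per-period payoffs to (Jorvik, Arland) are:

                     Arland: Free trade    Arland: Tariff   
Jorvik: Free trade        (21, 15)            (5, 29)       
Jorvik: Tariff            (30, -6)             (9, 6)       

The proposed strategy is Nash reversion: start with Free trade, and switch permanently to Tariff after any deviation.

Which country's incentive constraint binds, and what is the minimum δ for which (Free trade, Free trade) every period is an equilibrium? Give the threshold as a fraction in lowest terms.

Jorvik's threshold: (30−21)/(30−9) = 3/7.
Arland's threshold: (29−15)/(29−6) = 14/23.
3/7 < 14/23, so Arland binds and δ* = 14/23.

Arland; δ ≥ 14/23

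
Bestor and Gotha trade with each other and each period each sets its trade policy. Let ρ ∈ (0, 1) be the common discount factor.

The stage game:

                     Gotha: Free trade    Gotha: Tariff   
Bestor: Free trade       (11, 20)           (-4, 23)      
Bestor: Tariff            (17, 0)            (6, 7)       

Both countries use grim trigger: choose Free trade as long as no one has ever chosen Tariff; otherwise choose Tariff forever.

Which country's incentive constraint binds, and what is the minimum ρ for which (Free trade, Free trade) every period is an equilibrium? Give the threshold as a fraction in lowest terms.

Bestor; ρ ≥ 6/11

For Bestor: deviation gain 17−11 = 6, per-period punishment loss 11−6 = 5. IC gives ρ ≥ 6/11.
For Gotha: gain 3, loss 13 per period, so ρ ≥ 3/16.
The tighter constraint is Bestor's, so cooperation needs ρ ≥ 6/11.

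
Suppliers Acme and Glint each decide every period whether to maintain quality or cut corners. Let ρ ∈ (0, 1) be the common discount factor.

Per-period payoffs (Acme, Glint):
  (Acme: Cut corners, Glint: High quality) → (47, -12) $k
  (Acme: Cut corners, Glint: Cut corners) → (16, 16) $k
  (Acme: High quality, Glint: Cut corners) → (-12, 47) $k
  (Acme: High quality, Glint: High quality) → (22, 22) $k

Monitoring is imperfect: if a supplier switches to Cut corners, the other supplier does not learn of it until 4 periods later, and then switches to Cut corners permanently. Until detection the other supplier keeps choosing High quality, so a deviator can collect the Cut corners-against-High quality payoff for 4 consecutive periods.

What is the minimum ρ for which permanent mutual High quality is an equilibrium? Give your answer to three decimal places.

A deviator earns 47 for 4 periods, then 16 forever; cooperating earns 22 forever. Multiplying the IC by (1−ρ):
22 ≥ 47(1−ρ^4) + 16ρ^4, so 31·ρ^4 ≥ 25 and ρ^4 ≥ 25/31.
ρ ≥ (25/31)^(1/4) ≈ 0.948.

0.948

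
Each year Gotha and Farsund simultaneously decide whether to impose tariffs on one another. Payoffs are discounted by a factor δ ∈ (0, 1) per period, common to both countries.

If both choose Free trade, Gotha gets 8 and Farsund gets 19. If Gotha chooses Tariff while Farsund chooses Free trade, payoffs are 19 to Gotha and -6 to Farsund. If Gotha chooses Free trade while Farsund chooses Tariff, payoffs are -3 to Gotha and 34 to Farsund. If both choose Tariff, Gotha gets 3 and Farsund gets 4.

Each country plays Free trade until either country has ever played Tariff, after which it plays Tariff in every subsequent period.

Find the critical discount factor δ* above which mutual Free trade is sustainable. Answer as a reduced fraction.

11/16

For Gotha: deviation gain 19−8 = 11, per-period punishment loss 8−3 = 5. IC gives δ ≥ 11/16.
For Farsund: gain 15, loss 15 per period, so δ ≥ 15/30 = 1/2.
The tighter constraint is Gotha's, so cooperation needs δ ≥ 11/16.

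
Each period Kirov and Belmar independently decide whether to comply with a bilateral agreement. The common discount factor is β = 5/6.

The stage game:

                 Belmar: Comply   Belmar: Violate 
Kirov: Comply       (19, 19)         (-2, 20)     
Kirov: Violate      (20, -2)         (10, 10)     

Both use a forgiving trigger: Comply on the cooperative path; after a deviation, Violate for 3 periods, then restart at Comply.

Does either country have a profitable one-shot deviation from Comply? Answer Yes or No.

No

IC: β+…+β^3 ≥ (20−19)/(19−10) = 1/9.
At β = 5/6: partial sum = 2.1065 ≥ 0.1111. Cooperation sustainable.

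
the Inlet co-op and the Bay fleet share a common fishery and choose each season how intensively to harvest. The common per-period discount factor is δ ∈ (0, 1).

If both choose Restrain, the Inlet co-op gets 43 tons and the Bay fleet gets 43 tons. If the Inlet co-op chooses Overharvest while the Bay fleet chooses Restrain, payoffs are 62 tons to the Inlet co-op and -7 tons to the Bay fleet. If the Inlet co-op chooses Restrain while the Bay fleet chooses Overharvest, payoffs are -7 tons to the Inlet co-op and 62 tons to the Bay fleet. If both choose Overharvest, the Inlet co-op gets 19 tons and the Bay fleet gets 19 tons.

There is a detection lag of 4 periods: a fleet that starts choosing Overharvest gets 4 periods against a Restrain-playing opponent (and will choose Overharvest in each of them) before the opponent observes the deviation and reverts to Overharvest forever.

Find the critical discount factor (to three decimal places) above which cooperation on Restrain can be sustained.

0.815

Deviating for the 4 undetected periods gains 62−43 = 19 per period over cooperation, then loses 43−19 = 24 per period forever once punishment starts.
Gain: 19(1 + δ + … + δ^3); loss: 24·δ^4/(1−δ).
No profitable deviation ⇔ 19(1−δ^4) ≤ 24·δ^4, i.e. δ^4 ≥ 19/(19+24) = 19/43.
Hence δ ≥ (19/43)^(1/4) ≈ 0.815.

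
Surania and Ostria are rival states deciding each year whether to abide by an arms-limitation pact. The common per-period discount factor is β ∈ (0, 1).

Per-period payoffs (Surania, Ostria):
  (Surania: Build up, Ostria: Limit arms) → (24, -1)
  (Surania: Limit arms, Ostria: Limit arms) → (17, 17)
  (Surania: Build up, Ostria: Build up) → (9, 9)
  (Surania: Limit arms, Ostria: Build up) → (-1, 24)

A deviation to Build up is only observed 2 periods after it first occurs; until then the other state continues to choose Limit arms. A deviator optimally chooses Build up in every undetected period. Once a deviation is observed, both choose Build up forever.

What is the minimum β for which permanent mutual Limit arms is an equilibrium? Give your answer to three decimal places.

0.683

Deviating for the 2 undetected periods gains 24−17 = 7 per period over cooperation, then loses 17−9 = 8 per period forever once punishment starts.
Gain: 7(1 + β + … + β^1); loss: 8·β^2/(1−β).
No profitable deviation ⇔ 7(1−β^2) ≤ 8·β^2, i.e. β^2 ≥ 7/(7+8) = 7/15.
Hence β ≥ (7/15)^(1/2) ≈ 0.683.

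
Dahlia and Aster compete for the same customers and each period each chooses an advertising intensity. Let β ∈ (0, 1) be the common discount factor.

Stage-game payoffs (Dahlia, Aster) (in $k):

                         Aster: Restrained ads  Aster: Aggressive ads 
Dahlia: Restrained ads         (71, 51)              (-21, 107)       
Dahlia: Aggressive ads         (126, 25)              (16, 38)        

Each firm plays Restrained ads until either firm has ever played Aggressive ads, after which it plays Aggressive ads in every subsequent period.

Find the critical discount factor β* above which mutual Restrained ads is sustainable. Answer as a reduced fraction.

Dahlia: cooperation gives 71 each period; deviation gives 126 once then 16 forever.
  71/(1−β) ≥ 126 + 16β/(1−β) ⇒ β ≥ 55/110 = 1/2.
Aster: cooperation gives 51 each period; deviation gives 107 once then 38 forever.
  β ≥ 56/69.
Both must hold, so the binding constraint is Aster's: β ≥ 56/69.

56/69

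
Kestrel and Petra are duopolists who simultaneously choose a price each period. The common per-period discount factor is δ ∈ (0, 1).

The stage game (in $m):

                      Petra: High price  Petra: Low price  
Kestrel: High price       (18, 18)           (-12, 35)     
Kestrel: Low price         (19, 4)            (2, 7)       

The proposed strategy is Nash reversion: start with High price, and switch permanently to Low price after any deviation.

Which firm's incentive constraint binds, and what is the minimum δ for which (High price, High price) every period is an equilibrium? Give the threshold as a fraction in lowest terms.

For Kestrel: deviation gain 19−18 = 1, per-period punishment loss 18−2 = 16. IC gives δ ≥ 1/17.
For Petra: gain 17, loss 11 per period, so δ ≥ 17/28.
The tighter constraint is Petra's, so cooperation needs δ ≥ 17/28.

Petra; δ ≥ 17/28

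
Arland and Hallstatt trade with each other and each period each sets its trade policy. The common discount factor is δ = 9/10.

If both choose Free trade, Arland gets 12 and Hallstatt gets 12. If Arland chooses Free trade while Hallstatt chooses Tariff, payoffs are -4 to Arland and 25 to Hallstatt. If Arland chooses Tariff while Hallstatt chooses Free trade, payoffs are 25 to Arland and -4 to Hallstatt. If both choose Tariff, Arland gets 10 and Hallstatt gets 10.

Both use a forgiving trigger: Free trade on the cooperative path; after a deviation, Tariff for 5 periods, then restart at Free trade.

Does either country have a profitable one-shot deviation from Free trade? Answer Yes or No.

Yes

IC: δ+…+δ^5 ≥ (25−12)/(12−10) = 13/2.
At δ = 9/10: partial sum = 3.6856 < 6.5000. Cooperation not sustainable.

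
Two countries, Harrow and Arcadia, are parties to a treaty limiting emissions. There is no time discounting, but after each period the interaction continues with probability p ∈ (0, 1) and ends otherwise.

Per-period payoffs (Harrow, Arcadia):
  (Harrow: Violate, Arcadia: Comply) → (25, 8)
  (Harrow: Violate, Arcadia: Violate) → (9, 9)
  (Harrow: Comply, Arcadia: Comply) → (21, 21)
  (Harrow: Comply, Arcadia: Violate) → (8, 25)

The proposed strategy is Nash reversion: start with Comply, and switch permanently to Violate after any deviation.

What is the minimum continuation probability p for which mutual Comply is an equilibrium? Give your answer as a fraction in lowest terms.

1/4

Expected cooperation value is 21 + p·21 + p²·21 + … = 21/(1−p); deviation gives 25 + p·9/(1−p).
21 ≥ 25(1−p) + 9p ⇒ 16p ≥ 4 ⇒ p ≥ 4/16 = 1/4.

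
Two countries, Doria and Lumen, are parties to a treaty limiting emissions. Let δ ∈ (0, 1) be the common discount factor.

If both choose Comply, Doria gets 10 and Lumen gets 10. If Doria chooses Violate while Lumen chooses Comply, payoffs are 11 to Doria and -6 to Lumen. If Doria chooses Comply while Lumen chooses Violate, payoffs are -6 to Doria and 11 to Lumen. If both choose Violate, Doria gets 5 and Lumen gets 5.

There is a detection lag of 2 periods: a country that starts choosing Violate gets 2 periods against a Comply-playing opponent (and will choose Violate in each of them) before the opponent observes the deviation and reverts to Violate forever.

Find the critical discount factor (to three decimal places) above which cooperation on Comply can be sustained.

0.408

A deviator earns 11 for 2 periods, then 5 forever; cooperating earns 10 forever. Multiplying the IC by (1−δ):
10 ≥ 11(1−δ^2) + 5δ^2, so 6·δ^2 ≥ 1 and δ^2 ≥ 1/6.
δ ≥ (1/6)^(1/2) ≈ 0.408.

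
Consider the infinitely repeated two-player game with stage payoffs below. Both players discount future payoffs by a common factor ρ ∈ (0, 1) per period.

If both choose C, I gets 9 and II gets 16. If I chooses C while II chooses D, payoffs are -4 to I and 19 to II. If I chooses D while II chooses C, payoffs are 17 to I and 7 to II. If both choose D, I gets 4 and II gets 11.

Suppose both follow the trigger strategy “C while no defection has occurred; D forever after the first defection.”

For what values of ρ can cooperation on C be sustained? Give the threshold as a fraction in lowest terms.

I's threshold: (17−9)/(17−4) = 8/13.
II's threshold: (19−16)/(19−11) = 3/8.
8/13 > 3/8, so I binds and ρ* = 8/13.

8/13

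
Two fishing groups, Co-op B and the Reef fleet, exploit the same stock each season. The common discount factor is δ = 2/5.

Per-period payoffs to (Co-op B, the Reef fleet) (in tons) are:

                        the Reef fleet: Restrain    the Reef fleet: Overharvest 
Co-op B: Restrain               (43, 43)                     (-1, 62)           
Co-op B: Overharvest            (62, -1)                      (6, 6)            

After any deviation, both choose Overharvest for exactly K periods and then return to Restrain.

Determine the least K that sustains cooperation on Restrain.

No profitable deviation requires (43−6)(δ+…+δ^K) ≥ 62−43, i.e. δ+…+δ^K ≥ 19/37 ≈ 0.5135.
With δ = 2/5, the partial sums are K=1: 0.4000, K=2: 0.5600.
K = 2 is the first length at which the sum reaches 0.5135.

2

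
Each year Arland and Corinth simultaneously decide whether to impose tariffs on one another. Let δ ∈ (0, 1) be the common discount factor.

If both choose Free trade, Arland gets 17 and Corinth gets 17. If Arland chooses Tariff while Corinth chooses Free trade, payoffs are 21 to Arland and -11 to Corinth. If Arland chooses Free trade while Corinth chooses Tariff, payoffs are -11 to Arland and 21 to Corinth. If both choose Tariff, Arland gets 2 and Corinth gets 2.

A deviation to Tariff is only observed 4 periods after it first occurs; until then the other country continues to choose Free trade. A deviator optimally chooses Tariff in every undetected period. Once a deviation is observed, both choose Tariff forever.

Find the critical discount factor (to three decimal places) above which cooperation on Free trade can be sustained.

0.677

Deviating for the 4 undetected periods gains 21−17 = 4 per period over cooperation, then loses 17−2 = 15 per period forever once punishment starts.
Gain: 4(1 + δ + … + δ^3); loss: 15·δ^4/(1−δ).
No profitable deviation ⇔ 4(1−δ^4) ≤ 15·δ^4, i.e. δ^4 ≥ 4/(4+15) = 4/19.
Hence δ ≥ (4/19)^(1/4) ≈ 0.677.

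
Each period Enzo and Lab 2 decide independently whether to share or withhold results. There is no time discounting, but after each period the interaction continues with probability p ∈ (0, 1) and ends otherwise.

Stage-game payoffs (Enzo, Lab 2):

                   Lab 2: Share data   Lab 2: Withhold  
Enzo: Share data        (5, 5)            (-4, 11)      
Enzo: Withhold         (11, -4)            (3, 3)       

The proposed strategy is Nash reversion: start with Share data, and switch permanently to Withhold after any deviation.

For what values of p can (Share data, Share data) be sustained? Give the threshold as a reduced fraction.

3/4

Expected cooperation value is 5 + p·5 + p²·5 + … = 5/(1−p); deviation gives 11 + p·3/(1−p).
5 ≥ 11(1−p) + 3p ⇒ 8p ≥ 6 ⇒ p ≥ 6/8 = 3/4.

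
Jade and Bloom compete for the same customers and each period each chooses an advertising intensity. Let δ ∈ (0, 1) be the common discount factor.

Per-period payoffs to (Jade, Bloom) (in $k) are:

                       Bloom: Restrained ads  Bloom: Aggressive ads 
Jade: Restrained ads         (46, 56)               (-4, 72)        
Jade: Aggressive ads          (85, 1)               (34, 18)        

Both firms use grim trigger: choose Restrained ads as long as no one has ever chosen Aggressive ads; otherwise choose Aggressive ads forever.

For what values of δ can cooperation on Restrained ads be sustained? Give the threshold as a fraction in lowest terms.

Jade: cooperation gives 46 each period; deviation gives 85 once then 34 forever.
  46/(1−δ) ≥ 85 + 34δ/(1−δ) ⇒ δ ≥ 39/51 = 13/17.
Bloom: cooperation gives 56 each period; deviation gives 72 once then 18 forever.
  δ ≥ 16/54 = 8/27.
Both must hold, so the binding constraint is Jade's: δ ≥ 13/17.

13/17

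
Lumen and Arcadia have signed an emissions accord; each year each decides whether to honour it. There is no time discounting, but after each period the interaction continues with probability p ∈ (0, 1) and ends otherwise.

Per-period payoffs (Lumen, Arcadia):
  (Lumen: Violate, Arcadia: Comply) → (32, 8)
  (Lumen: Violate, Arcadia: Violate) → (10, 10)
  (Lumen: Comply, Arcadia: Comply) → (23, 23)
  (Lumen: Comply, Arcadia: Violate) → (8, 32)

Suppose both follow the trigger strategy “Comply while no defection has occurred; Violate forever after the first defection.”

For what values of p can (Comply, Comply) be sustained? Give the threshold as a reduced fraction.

9/22

With no time discounting, the continuation probability p plays the role of the discount factor.
Grim-trigger IC: 23/(1−p) ≥ 32 + 10p/(1−p) ⇒ p ≥ (32−23)/(32−10) = 9/22.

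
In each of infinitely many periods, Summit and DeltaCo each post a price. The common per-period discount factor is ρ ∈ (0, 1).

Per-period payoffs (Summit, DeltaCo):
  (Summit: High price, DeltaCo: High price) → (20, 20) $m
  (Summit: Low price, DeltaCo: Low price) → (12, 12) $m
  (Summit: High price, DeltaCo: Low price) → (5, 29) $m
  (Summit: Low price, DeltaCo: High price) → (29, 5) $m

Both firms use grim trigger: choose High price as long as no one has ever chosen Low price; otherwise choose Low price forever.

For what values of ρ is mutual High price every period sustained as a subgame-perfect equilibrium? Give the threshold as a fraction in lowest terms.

One-period gain from deviating is 29 − 20 = 9. The loss is 20 − 12 = 8 in every subsequent period, with present value 8·ρ/(1−ρ).
Deviation is unprofitable when 8·ρ/(1−ρ) ≥ 9, i.e. ρ/(1−ρ) ≥ 9/8.
Equivalently ρ ≥ 9/(9+8) = 9/17.

9/17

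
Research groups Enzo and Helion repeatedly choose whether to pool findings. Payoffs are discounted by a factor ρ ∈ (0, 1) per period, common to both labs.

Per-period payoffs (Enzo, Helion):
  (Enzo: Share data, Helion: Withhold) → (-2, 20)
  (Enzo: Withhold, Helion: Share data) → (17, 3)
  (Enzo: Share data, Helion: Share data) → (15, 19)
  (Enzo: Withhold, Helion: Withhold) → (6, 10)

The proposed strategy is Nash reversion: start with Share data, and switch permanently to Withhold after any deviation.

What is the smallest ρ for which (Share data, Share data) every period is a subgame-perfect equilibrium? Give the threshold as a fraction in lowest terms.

For Enzo: deviation gain 17−15 = 2, per-period punishment loss 15−6 = 9. IC gives ρ ≥ 2/11.
For Helion: gain 1, loss 9 per period, so ρ ≥ 1/10.
The tighter constraint is Enzo's, so cooperation needs ρ ≥ 2/11.

2/11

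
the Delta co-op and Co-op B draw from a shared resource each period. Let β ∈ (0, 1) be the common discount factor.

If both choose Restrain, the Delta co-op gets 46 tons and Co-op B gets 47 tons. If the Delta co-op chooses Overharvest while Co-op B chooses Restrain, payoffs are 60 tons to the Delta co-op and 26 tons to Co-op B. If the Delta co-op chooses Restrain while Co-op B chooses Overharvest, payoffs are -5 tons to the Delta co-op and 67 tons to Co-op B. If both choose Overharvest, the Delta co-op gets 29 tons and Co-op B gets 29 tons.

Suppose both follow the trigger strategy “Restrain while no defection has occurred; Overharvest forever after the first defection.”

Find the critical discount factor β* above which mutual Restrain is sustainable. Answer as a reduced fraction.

10/19

the Delta co-op: cooperation gives 46 each period; deviation gives 60 once then 29 forever.
  46/(1−β) ≥ 60 + 29β/(1−β) ⇒ β ≥ 14/31.
Co-op B: cooperation gives 47 each period; deviation gives 67 once then 29 forever.
  β ≥ 20/38 = 10/19.
Both must hold, so the binding constraint is Co-op B's: β ≥ 10/19.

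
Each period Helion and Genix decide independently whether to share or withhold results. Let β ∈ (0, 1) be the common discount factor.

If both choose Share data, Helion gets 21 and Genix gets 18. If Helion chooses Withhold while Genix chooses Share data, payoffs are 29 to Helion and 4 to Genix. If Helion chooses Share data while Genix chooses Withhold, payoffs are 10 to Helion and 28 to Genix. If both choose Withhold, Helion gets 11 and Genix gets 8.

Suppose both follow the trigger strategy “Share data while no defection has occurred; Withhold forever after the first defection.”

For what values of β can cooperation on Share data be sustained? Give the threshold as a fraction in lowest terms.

1/2

Helion: cooperation gives 21 each period; deviation gives 29 once then 11 forever.
  21/(1−β) ≥ 29 + 11β/(1−β) ⇒ β ≥ 8/18 = 4/9.
Genix: cooperation gives 18 each period; deviation gives 28 once then 8 forever.
  β ≥ 10/20 = 1/2.
Both must hold, so the binding constraint is Genix's: β ≥ 1/2.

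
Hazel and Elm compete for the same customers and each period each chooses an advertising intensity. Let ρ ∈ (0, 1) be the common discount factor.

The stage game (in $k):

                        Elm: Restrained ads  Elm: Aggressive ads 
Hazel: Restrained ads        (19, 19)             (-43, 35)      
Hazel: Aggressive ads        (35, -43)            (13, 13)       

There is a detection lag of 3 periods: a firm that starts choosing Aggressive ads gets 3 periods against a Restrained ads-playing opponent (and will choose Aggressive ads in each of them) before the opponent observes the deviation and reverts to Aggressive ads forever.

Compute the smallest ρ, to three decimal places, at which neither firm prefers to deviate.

0.899

The best deviation is to choose Aggressive ads for all 3 undetected periods, earning 35 each, then 13 forever once detected.
Deviation value: 35(1−ρ^3)/(1−ρ) + 13ρ^3/(1−ρ); cooperation value: 19/(1−ρ).
IC: 19 ≥ 35(1−ρ^3) + 13ρ^3 = 35 − 22ρ^3.
So ρ^3 ≥ 16/22 = 8/11, giving ρ ≥ (8/11)^(1/3) ≈ 0.899.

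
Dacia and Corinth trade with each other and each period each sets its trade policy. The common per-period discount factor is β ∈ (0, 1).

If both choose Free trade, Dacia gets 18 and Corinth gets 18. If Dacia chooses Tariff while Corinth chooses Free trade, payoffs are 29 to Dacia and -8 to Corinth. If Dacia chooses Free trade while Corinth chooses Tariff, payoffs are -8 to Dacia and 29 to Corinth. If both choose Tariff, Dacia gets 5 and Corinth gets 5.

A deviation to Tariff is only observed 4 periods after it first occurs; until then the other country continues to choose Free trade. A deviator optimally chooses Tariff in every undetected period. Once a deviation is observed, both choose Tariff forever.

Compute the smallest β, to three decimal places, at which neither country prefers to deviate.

The best deviation is to choose Tariff for all 4 undetected periods, earning 29 each, then 5 forever once detected.
Deviation value: 29(1−β^4)/(1−β) + 5β^4/(1−β); cooperation value: 18/(1−β).
IC: 18 ≥ 29(1−β^4) + 5β^4 = 29 − 24β^4.
So β^4 ≥ 11/24, giving β ≥ (11/24)^(1/4) ≈ 0.823.

0.823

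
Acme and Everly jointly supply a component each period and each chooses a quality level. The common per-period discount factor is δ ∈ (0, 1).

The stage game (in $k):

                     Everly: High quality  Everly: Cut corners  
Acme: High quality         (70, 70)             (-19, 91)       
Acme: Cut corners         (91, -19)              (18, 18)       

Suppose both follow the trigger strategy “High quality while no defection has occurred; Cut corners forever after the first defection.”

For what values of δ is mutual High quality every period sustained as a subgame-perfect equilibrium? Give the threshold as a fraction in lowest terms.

70/(1−δ) ≥ 91 + 18δ/(1−δ)
70 ≥ 91 − 73δ
δ ≥ 21/73.

21/73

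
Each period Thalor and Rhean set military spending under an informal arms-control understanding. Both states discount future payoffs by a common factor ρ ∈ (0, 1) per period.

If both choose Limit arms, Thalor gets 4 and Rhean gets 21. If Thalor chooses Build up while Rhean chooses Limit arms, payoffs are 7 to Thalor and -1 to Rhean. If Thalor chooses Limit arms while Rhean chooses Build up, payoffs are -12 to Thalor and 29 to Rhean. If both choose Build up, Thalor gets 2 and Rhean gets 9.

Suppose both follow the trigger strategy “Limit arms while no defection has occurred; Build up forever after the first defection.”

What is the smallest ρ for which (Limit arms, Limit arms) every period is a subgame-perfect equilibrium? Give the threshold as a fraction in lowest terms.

Thalor: cooperation gives 4 each period; deviation gives 7 once then 2 forever.
  4/(1−ρ) ≥ 7 + 2ρ/(1−ρ) ⇒ ρ ≥ 3/5.
Rhean: cooperation gives 21 each period; deviation gives 29 once then 9 forever.
  ρ ≥ 8/20 = 2/5.
Both must hold, so the binding constraint is Thalor's: ρ ≥ 3/5.

3/5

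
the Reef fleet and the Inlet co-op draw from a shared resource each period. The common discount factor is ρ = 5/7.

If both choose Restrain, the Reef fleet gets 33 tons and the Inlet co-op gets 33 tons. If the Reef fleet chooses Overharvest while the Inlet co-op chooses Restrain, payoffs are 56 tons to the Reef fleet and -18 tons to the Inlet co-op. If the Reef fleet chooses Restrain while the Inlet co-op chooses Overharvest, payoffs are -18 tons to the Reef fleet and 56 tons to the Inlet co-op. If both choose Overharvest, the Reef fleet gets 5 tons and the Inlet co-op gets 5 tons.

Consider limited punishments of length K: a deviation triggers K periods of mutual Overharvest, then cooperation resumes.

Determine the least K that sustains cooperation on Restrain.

No profitable deviation requires (33−5)(ρ+…+ρ^K) ≥ 56−33, i.e. ρ+…+ρ^K ≥ 23/28 ≈ 0.8214.
With ρ = 5/7, the partial sums are K=1: 0.7143, K=2: 1.2245.
K = 2 is the first length at which the sum reaches 0.8214.

2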